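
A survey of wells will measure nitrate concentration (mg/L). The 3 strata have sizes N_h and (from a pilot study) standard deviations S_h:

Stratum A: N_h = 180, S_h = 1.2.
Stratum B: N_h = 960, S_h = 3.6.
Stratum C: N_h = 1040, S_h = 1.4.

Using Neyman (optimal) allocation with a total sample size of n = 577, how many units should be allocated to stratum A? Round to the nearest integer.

Neyman allocation: n_h = n · N_h S_h / Σ N_i S_i, with n = 577.
  stratum A: N_h·S_h = 180·1.2 = 216.00
  stratum B: N_h·S_h = 960·3.6 = 3456.00
  stratum C: N_h·S_h = 1040·1.4 = 1456.00
Σ N_h S_h = 5128.00
n for stratum A = 577·216.00/5128.00 = 24.304 → 24

24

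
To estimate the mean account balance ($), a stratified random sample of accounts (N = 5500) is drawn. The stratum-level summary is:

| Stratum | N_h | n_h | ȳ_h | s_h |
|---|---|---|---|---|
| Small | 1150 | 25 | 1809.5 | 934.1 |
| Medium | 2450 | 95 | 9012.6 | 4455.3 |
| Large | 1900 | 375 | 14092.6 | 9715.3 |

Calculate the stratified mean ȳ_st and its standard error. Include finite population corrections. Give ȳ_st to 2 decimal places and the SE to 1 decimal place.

ȳ_st = Σ W_h ȳ_h = (1150·1809.5 + 2450·9012.6 + 1900·14092.6)/5500 = 9261.40636
V̂(ȳ_st) = Σ W_h² (1 − n_h/N_h) s_h²/n_h, with W_h = N_h/N and N = 5500:
  stratum Small: (1150/5500)²·(1 − 25/1150)·934.1²/25 = 1492.7
  stratum Medium: (2450/5500)²·(1 − 95/2450)·4455.3²/95 = 39853.1
  stratum Large: (1900/5500)²·(1 − 375/1900)·9715.3²/375 = 24109
V̂(ȳ_st) = 65454.8
SE(ȳ_st) = √65454.8 = 255.841

ȳ_st ≈ 9261.41, SE ≈ 255.8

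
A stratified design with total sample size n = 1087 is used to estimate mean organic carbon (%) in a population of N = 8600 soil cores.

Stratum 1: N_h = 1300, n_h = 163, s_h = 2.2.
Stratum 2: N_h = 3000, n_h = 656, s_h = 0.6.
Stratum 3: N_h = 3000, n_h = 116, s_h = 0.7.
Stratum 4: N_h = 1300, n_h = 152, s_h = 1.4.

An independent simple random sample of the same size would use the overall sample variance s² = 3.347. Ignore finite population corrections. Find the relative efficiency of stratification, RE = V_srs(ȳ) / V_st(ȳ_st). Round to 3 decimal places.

V̂(ȳ_st) = Σ W_h² s_h²/n_h, with W_h = N_h/N and N = 8600:
  stratum 1: (1300/8600)²·2.2²/163 = 0.000678496
  stratum 2: (3000/8600)²·0.6²/656 = 6.67797e-05
  stratum 3: (3000/8600)²·0.7²/116 = 0.000514024
  stratum 4: (1300/8600)²·1.4²/152 = 0.000294647
V_st = 0.00155395
V_srs = s²/n = 3.347/1087 = 0.00307912
Relative efficiency = V_srs / V_st = 0.00307912/0.00155395 = 1.9815

RE ≈ 1.981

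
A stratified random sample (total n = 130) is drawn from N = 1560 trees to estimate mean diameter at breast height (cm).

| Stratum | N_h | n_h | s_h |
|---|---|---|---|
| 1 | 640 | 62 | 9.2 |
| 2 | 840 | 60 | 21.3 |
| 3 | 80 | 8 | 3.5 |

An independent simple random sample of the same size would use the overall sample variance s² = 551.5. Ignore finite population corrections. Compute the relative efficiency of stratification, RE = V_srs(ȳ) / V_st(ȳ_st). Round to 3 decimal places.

V̂(ȳ_st) = Σ W_h² s_h²/n_h, with W_h = N_h/N and N = 1560:
  stratum 1: (640/1560)²·9.2²/62 = 0.229771
  stratum 2: (840/1560)²·21.3²/60 = 2.19239
  stratum 3: (80/1560)²·3.5²/8 = 0.00402696
V_st = 2.42619
V_srs = s²/n = 551.5/130 = 4.24231
Relative efficiency = V_srs / V_st = 4.24231/2.42619 = 1.7486

RE ≈ 1.749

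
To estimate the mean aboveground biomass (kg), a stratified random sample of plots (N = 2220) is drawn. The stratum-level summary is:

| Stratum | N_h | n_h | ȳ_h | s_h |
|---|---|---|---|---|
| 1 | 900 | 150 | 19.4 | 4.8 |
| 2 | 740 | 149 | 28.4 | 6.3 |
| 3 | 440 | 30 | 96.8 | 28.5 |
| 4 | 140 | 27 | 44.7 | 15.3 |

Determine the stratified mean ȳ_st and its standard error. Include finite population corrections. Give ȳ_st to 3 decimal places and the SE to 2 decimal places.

ȳ_st = Σ W_h ȳ_h = (900·19.4 + 740·28.4 + 440·96.8 + 140·44.7)/2220 = 39.33604
V̂(ȳ_st) = Σ W_h² (1 − n_h/N_h) s_h²/n_h, with W_h = N_h/N and N = 2220:
  stratum 1: (900/2220)²·(1 − 150/900)·4.8²/150 = 0.0210373
  stratum 2: (740/2220)²·(1 − 149/740)·6.3²/149 = 0.0236379
  stratum 3: (440/2220)²·(1 − 30/440)·28.5²/30 = 0.991058
  stratum 4: (140/2220)²·(1 − 27/140)·15.3²/27 = 0.0278304
V̂(ȳ_st) = 1.06356
SE(ȳ_st) = √1.06356 = 1.03129

ȳ_st ≈ 39.336, SE ≈ 1.03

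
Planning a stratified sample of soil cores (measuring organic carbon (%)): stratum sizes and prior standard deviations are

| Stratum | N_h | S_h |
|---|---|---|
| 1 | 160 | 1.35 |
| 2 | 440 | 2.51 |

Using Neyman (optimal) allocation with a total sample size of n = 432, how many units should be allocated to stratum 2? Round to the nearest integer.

Neyman allocation: n_h = n · N_h S_h / Σ N_i S_i, with n = 432.
  stratum 1: N_h·S_h = 160·1.35 = 216.00
  stratum 2: N_h·S_h = 440·2.51 = 1104.40
Σ N_h S_h = 1320.40
n for stratum 2 = 432·1104.40/1320.40 = 361.331 → 361

361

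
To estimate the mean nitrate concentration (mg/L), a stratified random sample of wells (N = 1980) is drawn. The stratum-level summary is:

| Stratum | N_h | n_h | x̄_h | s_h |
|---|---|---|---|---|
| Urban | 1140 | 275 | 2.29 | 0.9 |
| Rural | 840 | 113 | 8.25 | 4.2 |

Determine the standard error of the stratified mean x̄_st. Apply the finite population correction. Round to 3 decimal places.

V̂(x̄_st) = Σ W_h² (1 − n_h/N_h) s_h²/n_h, with W_h = N_h/N and N = 1980:
  stratum Urban: (1140/1980)²·(1 − 275/1140)·0.9²/275 = 0.000740872
  stratum Rural: (840/1980)²·(1 − 113/840)·4.2²/113 = 0.0243166
V̂(x̄_st) = 0.0250575
SE(x̄_st) = √0.0250575 = 0.158296

SE(x̄_st) ≈ 0.158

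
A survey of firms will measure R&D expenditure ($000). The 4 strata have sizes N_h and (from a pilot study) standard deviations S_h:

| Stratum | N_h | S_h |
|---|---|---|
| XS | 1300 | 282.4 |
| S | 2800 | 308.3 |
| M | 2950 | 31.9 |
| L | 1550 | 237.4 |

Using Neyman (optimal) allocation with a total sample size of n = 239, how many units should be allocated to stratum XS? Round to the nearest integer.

Neyman allocation: n_h = n · N_h S_h / Σ N_i S_i, with n = 239.
  stratum XS: N_h·S_h = 1300·282.4 = 367120.00
  stratum S: N_h·S_h = 2800·308.3 = 863240.00
  stratum M: N_h·S_h = 2950·31.9 = 94105.00
  stratum L: N_h·S_h = 1550·237.4 = 367970.00
Σ N_h S_h = 1692435.00
n for stratum XS = 239·367120.00/1692435.00 = 51.843 → 52

52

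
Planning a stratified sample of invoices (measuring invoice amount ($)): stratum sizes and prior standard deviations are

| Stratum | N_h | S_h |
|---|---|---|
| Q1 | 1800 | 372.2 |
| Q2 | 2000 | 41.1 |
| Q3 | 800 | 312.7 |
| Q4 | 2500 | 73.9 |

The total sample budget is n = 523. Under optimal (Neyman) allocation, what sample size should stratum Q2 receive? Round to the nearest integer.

Neyman allocation: n_h = n · N_h S_h / Σ N_i S_i, with n = 523.
  stratum Q1: N_h·S_h = 1800·372.2 = 669960.00
  stratum Q2: N_h·S_h = 2000·41.1 = 82200.00
  stratum Q3: N_h·S_h = 800·312.7 = 250160.00
  stratum Q4: N_h·S_h = 2500·73.9 = 184750.00
Σ N_h S_h = 1187070.00
n for stratum Q2 = 523·82200.00/1187070.00 = 36.216 → 36

36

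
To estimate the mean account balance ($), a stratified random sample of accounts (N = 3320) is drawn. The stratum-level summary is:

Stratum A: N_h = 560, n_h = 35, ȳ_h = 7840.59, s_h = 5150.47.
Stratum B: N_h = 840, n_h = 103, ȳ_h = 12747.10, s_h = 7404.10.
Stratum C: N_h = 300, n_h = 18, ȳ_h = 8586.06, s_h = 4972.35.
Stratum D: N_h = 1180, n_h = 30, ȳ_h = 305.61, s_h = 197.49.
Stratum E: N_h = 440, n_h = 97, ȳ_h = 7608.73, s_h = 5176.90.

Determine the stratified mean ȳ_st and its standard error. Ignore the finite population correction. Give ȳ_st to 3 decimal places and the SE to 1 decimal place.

ȳ_st ≈ 6440.534, SE ≈ 268.1

ȳ_st = Σ W_h ȳ_h = (560·7840.59 + 840·12747.10 + 300·8586.06 + 1180·305.61 + 440·7608.73)/3320 = 6440.53416
V̂(ȳ_st) = Σ W_h² s_h²/n_h, with W_h = N_h/N and N = 3320:
  stratum A: (560/3320)²·5150.47²/35 = 21563.8
  stratum B: (840/3320)²·7404.10²/103 = 34071.4
  stratum C: (300/3320)²·4972.35²/18 = 11215.5
  stratum D: (1180/3320)²·197.49²/30 = 164.232
  stratum E: (440/3320)²·5176.90²/97 = 4852.85
V̂(ȳ_st) = 71867.7
SE(ȳ_st) = √71867.7 = 268.082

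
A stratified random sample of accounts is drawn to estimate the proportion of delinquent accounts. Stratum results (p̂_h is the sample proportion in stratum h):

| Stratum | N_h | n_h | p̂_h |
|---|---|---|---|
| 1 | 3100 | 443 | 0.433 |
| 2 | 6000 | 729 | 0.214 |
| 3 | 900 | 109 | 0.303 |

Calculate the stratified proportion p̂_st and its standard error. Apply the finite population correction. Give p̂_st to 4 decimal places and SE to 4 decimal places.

p̂_st ≈ 0.2899, SE ≈ 0.0115

N = 10000; stratum weights W_h = N_h/N.
p̂_st = Σ W_h p̂_h = (3100·0.433 + 6000·0.214 + 900·0.303)/10000 = 0.28990
V̂(p̂_st) = Σ W_h² (1 − n_h/N_h) p̂_h(1−p̂_h)/(n_h−1):
  stratum 1: (3100/10000)²·(1 − 443/3100)·0.433·0.567/442 = 4.57511e-05
  stratum 2: (6000/10000)²·(1 − 729/6000)·0.214·0.786/728 = 7.30717e-05
  stratum 3: (900/10000)²·(1 − 109/900)·0.303·0.697/108 = 1.3921e-05
V̂(p̂_st) = 0.000132744; SE = √V̂ = 0.0115215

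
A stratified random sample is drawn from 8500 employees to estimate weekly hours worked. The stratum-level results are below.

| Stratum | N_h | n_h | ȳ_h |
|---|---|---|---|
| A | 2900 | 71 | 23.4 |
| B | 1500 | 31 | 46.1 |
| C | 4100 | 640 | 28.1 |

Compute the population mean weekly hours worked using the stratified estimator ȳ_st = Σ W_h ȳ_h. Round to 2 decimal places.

N = Σ N_h = 8500. Stratum weights W_h = N_h/N.
ȳ_st = (2900·23.4 + 1500·46.1 + 4100·28.1) / 8500 = 29.6729

ȳ_st ≈ 29.67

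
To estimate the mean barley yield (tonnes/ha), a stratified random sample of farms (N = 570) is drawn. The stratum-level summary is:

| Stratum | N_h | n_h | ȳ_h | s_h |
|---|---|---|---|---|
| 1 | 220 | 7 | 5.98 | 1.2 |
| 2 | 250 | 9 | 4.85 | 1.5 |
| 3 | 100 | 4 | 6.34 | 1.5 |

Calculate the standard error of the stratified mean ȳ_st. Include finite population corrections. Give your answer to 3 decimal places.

V̂(ȳ_st) = Σ W_h² (1 − n_h/N_h) s_h²/n_h, with W_h = N_h/N and N = 570:
  stratum 1: (220/570)²·(1 − 7/220)·1.2²/7 = 0.02967
  stratum 2: (250/570)²·(1 − 9/250)·1.5²/9 = 0.0463604
  stratum 3: (100/570)²·(1 − 4/100)·1.5²/4 = 0.0166205
V̂(ȳ_st) = 0.0926509
SE(ȳ_st) = √0.0926509 = 0.304386

SE(ȳ_st) ≈ 0.304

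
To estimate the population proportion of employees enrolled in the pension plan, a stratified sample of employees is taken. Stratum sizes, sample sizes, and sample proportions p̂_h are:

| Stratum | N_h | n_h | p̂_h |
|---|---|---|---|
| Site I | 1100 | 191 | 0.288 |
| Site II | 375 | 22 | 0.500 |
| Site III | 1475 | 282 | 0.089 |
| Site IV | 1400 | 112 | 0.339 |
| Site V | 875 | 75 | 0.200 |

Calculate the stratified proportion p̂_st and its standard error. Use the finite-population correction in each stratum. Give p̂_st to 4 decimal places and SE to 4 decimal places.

p̂_st ≈ 0.2460, SE ≈ 0.0175

N = 5225; stratum weights W_h = N_h/N.
p̂_st = Σ W_h p̂_h = (1100·0.288 + 375·0.500 + 1475·0.089 + 1400·0.339 + 875·0.200)/5225 = 0.24597
V̂(p̂_st) = Σ W_h² (1 − n_h/N_h) p̂_h(1−p̂_h)/(n_h−1):
  stratum Site I: (1100/5225)²·(1 − 191/1100)·0.288·0.712/190 = 3.95278e-05
  stratum Site II: (375/5225)²·(1 − 22/375)·0.500·0.500/21 = 5.77237e-05
  stratum Site III: (1475/5225)²·(1 − 282/1475)·0.089·0.911/281 = 1.85978e-05
  stratum Site IV: (1400/5225)²·(1 − 112/1400)·0.339·0.661/111 = 0.000133337
  stratum Site V: (875/5225)²·(1 − 75/875)·0.200·0.800/74 = 5.54388e-05
V̂(p̂_st) = 0.000304625; SE = √V̂ = 0.0174535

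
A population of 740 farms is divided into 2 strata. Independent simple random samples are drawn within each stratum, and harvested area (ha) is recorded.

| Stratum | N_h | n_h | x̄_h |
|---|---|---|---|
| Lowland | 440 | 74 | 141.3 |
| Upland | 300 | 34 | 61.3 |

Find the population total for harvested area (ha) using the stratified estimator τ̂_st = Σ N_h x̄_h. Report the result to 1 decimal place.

τ̂_st = Σ N_h x̄_h = 440·141.3 + 300·61.3 = 80562.0

τ̂_st ≈ 80562.0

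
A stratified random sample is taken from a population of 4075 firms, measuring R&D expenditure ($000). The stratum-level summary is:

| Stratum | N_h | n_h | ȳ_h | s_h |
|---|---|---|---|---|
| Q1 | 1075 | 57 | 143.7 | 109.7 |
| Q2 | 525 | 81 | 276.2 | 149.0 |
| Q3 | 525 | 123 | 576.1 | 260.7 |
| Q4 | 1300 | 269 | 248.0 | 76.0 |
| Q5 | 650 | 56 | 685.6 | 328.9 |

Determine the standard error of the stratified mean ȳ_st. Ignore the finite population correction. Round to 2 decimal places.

SE(ȳ_st) ≈ 8.93

V̂(ȳ_st) = Σ W_h² s_h²/n_h, with W_h = N_h/N and N = 4075:
  stratum Q1: (1075/4075)²·109.7²/57 = 14.6926
  stratum Q2: (525/4075)²·149.0²/81 = 4.54937
  stratum Q3: (525/4075)²·260.7²/123 = 9.1715
  stratum Q4: (1300/4075)²·76.0²/269 = 2.18528
  stratum Q5: (650/4075)²·328.9²/56 = 49.1486
V̂(ȳ_st) = 79.7474
SE(ȳ_st) = √79.7474 = 8.93014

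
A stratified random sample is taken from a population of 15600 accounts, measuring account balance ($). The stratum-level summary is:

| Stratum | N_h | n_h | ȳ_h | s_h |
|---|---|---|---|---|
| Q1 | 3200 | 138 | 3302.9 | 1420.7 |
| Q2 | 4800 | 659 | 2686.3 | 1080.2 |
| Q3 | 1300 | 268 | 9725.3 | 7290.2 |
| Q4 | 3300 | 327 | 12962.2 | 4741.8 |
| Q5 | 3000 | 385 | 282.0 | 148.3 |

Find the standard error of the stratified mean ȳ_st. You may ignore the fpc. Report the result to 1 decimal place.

SE(ȳ_st) ≈ 72.4

V̂(ȳ_st) = Σ W_h² s_h²/n_h, with W_h = N_h/N and N = 15600:
  stratum Q1: (3200/15600)²·1420.7²/138 = 615.427
  stratum Q2: (4800/15600)²·1080.2²/659 = 167.632
  stratum Q3: (1300/15600)²·7290.2²/268 = 1377.15
  stratum Q4: (3300/15600)²·4741.8²/327 = 3076.93
  stratum Q5: (3000/15600)²·148.3²/385 = 2.11259
V̂(ȳ_st) = 5239.25
SE(ȳ_st) = √5239.25 = 72.3827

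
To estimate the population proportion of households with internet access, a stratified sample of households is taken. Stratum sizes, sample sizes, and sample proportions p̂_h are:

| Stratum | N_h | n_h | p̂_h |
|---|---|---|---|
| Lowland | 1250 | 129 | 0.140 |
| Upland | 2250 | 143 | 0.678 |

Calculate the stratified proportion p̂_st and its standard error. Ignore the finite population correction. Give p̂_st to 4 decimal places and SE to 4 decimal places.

p̂_st ≈ 0.4859, SE ≈ 0.0275

N = 3500; stratum weights W_h = N_h/N.
p̂_st = Σ W_h p̂_h = (1250·0.140 + 2250·0.678)/3500 = 0.48586
V̂(p̂_st) = Σ W_h² p̂_h(1−p̂_h)/(n_h−1):
  stratum Lowland: (1250/3500)²·0.140·0.860/128 = 0.000119978
  stratum Upland: (2250/3500)²·0.678·0.322/142 = 0.000635369
V̂(p̂_st) = 0.000755347; SE = √V̂ = 0.0274836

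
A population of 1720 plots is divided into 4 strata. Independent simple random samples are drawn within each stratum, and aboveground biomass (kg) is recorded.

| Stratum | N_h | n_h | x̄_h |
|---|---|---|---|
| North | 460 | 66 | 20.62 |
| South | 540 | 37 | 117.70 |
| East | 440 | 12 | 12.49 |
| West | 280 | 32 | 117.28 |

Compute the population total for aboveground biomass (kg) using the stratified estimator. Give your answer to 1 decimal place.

τ̂_st ≈ 111377.2

τ̂_st = Σ N_h x̄_h = 460·20.62 + 540·117.70 + 440·12.49 + 280·117.28 = 111377.2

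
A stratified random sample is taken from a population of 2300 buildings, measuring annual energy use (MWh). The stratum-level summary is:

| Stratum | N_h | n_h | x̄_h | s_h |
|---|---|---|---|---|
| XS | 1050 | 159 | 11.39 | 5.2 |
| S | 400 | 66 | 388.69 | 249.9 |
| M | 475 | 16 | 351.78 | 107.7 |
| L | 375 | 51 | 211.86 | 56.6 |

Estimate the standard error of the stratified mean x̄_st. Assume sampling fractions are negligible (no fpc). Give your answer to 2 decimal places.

SE(x̄_st) ≈ 7.83

V̂(x̄_st) = Σ W_h² s_h²/n_h, with W_h = N_h/N and N = 2300:
  stratum XS: (1050/2300)²·5.2²/159 = 0.0354432
  stratum S: (400/2300)²·249.9²/66 = 28.6189
  stratum M: (475/2300)²·107.7²/16 = 30.9202
  stratum L: (375/2300)²·56.6²/51 = 1.66982
V̂(x̄_st) = 61.2444
SE(x̄_st) = √61.2444 = 7.82588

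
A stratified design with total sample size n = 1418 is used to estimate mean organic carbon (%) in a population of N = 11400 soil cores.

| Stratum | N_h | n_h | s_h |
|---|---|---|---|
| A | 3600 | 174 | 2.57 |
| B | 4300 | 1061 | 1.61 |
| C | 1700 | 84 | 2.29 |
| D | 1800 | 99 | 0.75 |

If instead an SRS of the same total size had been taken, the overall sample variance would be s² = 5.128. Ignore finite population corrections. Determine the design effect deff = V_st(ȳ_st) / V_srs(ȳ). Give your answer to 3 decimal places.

deff ≈ 1.566

V̂(ȳ_st) = Σ W_h² s_h²/n_h, with W_h = N_h/N and N = 11400:
  stratum A: (3600/11400)²·2.57²/174 = 0.0037854
  stratum B: (4300/11400)²·1.61²/1061 = 0.000347587
  stratum C: (1700/11400)²·2.29²/84 = 0.00138829
  stratum D: (1800/11400)²·0.75²/99 = 0.000141652
V_st = 0.00566293
V_srs = s²/n = 5.128/1418 = 0.00361636
deff = V_st / V_srs = 0.00566293/0.00361636 = 1.5659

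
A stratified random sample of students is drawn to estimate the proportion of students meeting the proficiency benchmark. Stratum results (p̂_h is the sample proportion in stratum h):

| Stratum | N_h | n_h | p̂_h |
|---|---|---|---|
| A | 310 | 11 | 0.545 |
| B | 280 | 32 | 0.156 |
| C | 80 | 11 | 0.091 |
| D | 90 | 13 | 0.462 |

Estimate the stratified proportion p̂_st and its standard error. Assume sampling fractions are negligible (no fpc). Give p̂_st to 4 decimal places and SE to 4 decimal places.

N = 760; stratum weights W_h = N_h/N.
p̂_st = Σ W_h p̂_h = (310·0.545 + 280·0.156 + 80·0.091 + 90·0.462)/760 = 0.34407
V̂(p̂_st) = Σ W_h² p̂_h(1−p̂_h)/(n_h−1):
  stratum A: (310/760)²·0.545·0.455/10 = 0.00412576
  stratum B: (280/760)²·0.156·0.844/31 = 0.000576493
  stratum C: (80/760)²·0.091·0.909/10 = 9.16554e-05
  stratum D: (90/760)²·0.462·0.538/12 = 0.00029047
V̂(p̂_st) = 0.00508438; SE = √V̂ = 0.0713048

p̂_st ≈ 0.3441, SE ≈ 0.0713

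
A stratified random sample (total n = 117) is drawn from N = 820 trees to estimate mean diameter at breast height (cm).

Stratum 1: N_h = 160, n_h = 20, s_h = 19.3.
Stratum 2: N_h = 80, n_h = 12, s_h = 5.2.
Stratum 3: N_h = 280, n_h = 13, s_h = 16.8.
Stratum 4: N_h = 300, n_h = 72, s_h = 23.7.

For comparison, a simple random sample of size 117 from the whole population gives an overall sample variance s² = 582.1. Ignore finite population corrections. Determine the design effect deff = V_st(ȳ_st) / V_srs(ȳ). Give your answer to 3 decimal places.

V̂(ȳ_st) = Σ W_h² s_h²/n_h, with W_h = N_h/N and N = 820:
  stratum 1: (160/820)²·19.3²/20 = 0.709083
  stratum 2: (80/820)²·5.2²/12 = 0.0214476
  stratum 3: (280/820)²·16.8²/13 = 2.53142
  stratum 4: (300/820)²·23.7²/72 = 1.04419
V_st = 4.30614
V_srs = s²/n = 582.1/117 = 4.97521
deff = V_st / V_srs = 4.30614/4.97521 = 0.8655

deff ≈ 0.866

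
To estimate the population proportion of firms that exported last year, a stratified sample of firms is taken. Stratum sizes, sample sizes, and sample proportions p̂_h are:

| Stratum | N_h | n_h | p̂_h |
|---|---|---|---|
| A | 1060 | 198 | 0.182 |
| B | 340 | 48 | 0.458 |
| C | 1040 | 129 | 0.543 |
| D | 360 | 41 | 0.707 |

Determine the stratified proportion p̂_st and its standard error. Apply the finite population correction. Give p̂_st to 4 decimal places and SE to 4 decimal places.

p̂_st ≈ 0.4171, SE ≈ 0.0216

N = 2800; stratum weights W_h = N_h/N.
p̂_st = Σ W_h p̂_h = (1060·0.182 + 340·0.458 + 1040·0.543 + 360·0.707)/2800 = 0.41710
V̂(p̂_st) = Σ W_h² (1 − n_h/N_h) p̂_h(1−p̂_h)/(n_h−1):
  stratum A: (1060/2800)²·(1 − 198/1060)·0.182·0.818/197 = 8.80756e-05
  stratum B: (340/2800)²·(1 − 48/340)·0.458·0.542/47 = 6.68825e-05
  stratum C: (1040/2800)²·(1 − 129/1040)·0.543·0.457/128 = 0.000234284
  stratum D: (360/2800)²·(1 − 41/360)·0.707·0.293/40 = 7.58585e-05
V̂(p̂_st) = 0.0004651; SE = √V̂ = 0.0215662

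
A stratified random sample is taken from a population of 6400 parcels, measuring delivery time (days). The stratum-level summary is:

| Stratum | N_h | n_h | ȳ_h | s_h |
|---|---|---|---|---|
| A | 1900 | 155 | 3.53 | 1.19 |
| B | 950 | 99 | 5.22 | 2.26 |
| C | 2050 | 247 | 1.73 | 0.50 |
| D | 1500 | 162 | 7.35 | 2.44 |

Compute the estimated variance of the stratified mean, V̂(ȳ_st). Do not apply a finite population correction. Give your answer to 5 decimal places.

V̂(ȳ_st) = Σ W_h² s_h²/n_h, with W_h = N_h/N and N = 6400:
  stratum A: (1900/6400)²·1.19²/155 = 0.000805211
  stratum B: (950/6400)²·2.26²/99 = 0.00113676
  stratum C: (2050/6400)²·0.50²/247 = 0.000103846
  stratum D: (1500/6400)²·2.44²/162 = 0.00201877
V̂(ȳ_st) = 0.00406459

V̂(ȳ_st) ≈ 0.00406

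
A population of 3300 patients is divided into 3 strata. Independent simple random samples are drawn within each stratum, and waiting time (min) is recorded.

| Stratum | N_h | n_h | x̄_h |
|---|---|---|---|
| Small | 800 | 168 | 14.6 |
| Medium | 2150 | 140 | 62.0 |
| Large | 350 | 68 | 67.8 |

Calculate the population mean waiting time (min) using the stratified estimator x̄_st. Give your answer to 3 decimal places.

N = Σ N_h = 3300. Stratum weights W_h = N_h/N.
x̄_st = (800·14.6 + 2150·62.0 + 350·67.8) / 3300 = 51.12424

x̄_st ≈ 51.124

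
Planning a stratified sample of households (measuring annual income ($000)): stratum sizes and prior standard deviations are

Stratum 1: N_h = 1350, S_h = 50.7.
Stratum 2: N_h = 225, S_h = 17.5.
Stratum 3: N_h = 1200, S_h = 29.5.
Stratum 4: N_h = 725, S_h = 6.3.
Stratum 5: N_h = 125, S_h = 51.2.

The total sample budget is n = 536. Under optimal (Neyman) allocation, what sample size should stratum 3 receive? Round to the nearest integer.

160

Neyman allocation: n_h = n · N_h S_h / Σ N_i S_i, with n = 536.
  stratum 1: N_h·S_h = 1350·50.7 = 68445.00
  stratum 2: N_h·S_h = 225·17.5 = 3937.50
  stratum 3: N_h·S_h = 1200·29.5 = 35400.00
  stratum 4: N_h·S_h = 725·6.3 = 4567.50
  stratum 5: N_h·S_h = 125·51.2 = 6400.00
Σ N_h S_h = 118750.00
n for stratum 3 = 536·35400.00/118750.00 = 159.784 → 160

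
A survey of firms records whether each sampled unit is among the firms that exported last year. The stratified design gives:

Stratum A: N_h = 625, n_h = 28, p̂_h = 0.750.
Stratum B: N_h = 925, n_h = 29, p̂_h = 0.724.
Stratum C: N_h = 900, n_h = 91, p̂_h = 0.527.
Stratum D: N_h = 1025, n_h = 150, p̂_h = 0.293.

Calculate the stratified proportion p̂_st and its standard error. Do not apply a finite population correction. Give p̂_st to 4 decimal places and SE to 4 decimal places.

N = 3475; stratum weights W_h = N_h/N.
p̂_st = Σ W_h p̂_h = (625·0.750 + 925·0.724 + 900·0.527 + 1025·0.293)/3475 = 0.55053
V̂(p̂_st) = Σ W_h² p̂_h(1−p̂_h)/(n_h−1):
  stratum A: (625/3475)²·0.750·0.250/27 = 0.00022464
  stratum B: (925/3475)²·0.724·0.276/28 = 0.000505666
  stratum C: (900/3475)²·0.527·0.473/90 = 0.000185782
  stratum D: (1025/3475)²·0.293·0.707/149 = 0.000120959
V̂(p̂_st) = 0.00103705; SE = √V̂ = 0.0322032

p̂_st ≈ 0.5505, SE ≈ 0.0322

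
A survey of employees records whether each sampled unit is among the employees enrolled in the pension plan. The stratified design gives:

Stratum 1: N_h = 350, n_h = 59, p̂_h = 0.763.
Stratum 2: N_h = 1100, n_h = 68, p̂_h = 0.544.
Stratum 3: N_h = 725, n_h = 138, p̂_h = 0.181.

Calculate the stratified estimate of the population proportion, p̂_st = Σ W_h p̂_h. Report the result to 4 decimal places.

p̂_st ≈ 0.4582

N = 2175; stratum weights W_h = N_h/N.
p̂_st = Σ W_h p̂_h = (350·0.763 + 1100·0.544 + 725·0.181)/2175 = 0.45824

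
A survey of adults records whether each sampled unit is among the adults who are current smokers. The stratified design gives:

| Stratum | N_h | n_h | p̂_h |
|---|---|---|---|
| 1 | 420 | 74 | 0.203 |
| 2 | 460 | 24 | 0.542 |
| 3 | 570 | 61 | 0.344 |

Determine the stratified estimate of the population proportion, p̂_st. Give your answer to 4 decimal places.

N = 1450; stratum weights W_h = N_h/N.
p̂_st = Σ W_h p̂_h = (420·0.203 + 460·0.542 + 570·0.344)/1450 = 0.36597

p̂_st ≈ 0.3660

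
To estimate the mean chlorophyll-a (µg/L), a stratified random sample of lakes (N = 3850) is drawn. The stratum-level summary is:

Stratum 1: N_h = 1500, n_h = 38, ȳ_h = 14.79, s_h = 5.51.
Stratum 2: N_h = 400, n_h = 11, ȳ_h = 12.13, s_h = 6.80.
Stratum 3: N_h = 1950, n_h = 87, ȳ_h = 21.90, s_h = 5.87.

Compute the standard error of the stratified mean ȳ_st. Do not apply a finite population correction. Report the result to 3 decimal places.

V̂(ȳ_st) = Σ W_h² s_h²/n_h, with W_h = N_h/N and N = 3850:
  stratum 1: (1500/3850)²·5.51²/38 = 0.121278
  stratum 2: (400/3850)²·6.80²/11 = 0.0453757
  stratum 3: (1950/3850)²·5.87²/87 = 0.101603
V̂(ȳ_st) = 0.268256
SE(ȳ_st) = √0.268256 = 0.517934

SE(ȳ_st) ≈ 0.518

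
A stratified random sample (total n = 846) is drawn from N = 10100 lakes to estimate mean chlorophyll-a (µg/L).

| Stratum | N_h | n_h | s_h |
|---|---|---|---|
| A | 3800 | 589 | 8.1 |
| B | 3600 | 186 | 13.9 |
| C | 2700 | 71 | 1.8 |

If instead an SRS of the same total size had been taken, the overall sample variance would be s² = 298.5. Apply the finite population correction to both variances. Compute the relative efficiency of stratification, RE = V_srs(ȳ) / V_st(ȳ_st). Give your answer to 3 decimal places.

RE ≈ 2.282

V̂(ȳ_st) = Σ W_h² (1 − n_h/N_h) s_h²/n_h, with W_h = N_h/N and N = 10100:
  stratum A: (3800/10100)²·(1 − 589/3800)·8.1²/589 = 0.013324
  stratum B: (3600/10100)²·(1 − 186/3600)·13.9²/186 = 0.125153
  stratum C: (2700/10100)²·(1 − 71/2700)·1.8²/71 = 0.0031754
V_st = 0.141652
V_srs = (1 − 846/10100)·298.5/846 = 0.323282
Relative efficiency = V_srs / V_st = 0.323282/0.141652 = 2.2822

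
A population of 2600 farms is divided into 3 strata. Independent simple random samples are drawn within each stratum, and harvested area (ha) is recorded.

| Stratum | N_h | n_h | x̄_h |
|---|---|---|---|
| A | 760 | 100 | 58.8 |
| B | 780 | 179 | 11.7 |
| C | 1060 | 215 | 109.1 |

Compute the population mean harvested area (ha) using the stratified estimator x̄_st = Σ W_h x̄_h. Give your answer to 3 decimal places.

N = Σ N_h = 2600. Stratum weights W_h = N_h/N.
x̄_st = (760·58.8 + 780·11.7 + 1060·109.1) / 2600 = 65.17692

x̄_st ≈ 65.177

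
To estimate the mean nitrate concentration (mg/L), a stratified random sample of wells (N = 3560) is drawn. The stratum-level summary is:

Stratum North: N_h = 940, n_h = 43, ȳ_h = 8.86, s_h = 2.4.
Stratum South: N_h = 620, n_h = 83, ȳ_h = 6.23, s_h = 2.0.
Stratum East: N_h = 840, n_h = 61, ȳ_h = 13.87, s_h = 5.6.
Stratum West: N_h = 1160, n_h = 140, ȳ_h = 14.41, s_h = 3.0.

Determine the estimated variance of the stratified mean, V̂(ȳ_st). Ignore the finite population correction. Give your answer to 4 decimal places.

V̂(ȳ_st) ≈ 0.0462

V̂(ȳ_st) = Σ W_h² s_h²/n_h, with W_h = N_h/N and N = 3560:
  stratum North: (940/3560)²·2.4²/43 = 0.0093392
  stratum South: (620/3560)²·2.0²/83 = 0.00146172
  stratum East: (840/3560)²·5.6²/61 = 0.0286223
  stratum West: (1160/3560)²·3.0²/140 = 0.00682544
V̂(ȳ_st) = 0.0462487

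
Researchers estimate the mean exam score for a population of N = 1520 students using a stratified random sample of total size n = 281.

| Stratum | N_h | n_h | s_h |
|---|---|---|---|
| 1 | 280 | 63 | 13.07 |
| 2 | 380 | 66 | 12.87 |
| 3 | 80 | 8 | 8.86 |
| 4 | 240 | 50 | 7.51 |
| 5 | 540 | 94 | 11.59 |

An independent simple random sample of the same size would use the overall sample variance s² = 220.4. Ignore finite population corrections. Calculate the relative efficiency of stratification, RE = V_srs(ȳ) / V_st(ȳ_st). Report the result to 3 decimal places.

RE ≈ 1.619

V̂(ȳ_st) = Σ W_h² s_h²/n_h, with W_h = N_h/N and N = 1520:
  stratum 1: (280/1520)²·13.07²/63 = 0.0920109
  stratum 2: (380/1520)²·12.87²/66 = 0.156853
  stratum 3: (80/1520)²·8.86²/8 = 0.0271813
  stratum 4: (240/1520)²·7.51²/50 = 0.0281219
  stratum 5: (540/1520)²·11.59²/94 = 0.18036
V_st = 0.484527
V_srs = s²/n = 220.4/281 = 0.784342
Relative efficiency = V_srs / V_st = 0.784342/0.484527 = 1.6188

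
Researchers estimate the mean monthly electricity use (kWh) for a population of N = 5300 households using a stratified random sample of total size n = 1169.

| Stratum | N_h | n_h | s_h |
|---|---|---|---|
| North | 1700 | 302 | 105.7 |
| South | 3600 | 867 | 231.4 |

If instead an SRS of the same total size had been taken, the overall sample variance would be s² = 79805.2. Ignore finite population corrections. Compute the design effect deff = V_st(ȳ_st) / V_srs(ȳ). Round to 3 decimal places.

deff ≈ 0.473

V̂(ȳ_st) = Σ W_h² s_h²/n_h, with W_h = N_h/N and N = 5300:
  stratum North: (1700/5300)²·105.7²/302 = 3.80618
  stratum South: (3600/5300)²·231.4²/867 = 28.4945
V_st = 32.3007
V_srs = s²/n = 79805.2/1169 = 68.2679
deff = V_st / V_srs = 32.3007/68.2679 = 0.4731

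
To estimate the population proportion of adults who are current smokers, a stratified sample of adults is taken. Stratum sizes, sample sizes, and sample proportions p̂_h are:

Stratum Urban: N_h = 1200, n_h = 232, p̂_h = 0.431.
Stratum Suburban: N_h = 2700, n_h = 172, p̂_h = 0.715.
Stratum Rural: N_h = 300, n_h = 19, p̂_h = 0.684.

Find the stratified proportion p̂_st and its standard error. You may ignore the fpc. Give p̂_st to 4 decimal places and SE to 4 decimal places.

p̂_st ≈ 0.6316, SE ≈ 0.0253

N = 4200; stratum weights W_h = N_h/N.
p̂_st = Σ W_h p̂_h = (1200·0.431 + 2700·0.715 + 300·0.684)/4200 = 0.63164
V̂(p̂_st) = Σ W_h² p̂_h(1−p̂_h)/(n_h−1):
  stratum Urban: (1200/4200)²·0.431·0.569/231 = 8.66645e-05
  stratum Suburban: (2700/4200)²·0.715·0.285/171 = 0.000492474
  stratum Rural: (300/4200)²·0.684·0.316/18 = 6.12653e-05
V̂(p̂_st) = 0.000640404; SE = √V̂ = 0.0253062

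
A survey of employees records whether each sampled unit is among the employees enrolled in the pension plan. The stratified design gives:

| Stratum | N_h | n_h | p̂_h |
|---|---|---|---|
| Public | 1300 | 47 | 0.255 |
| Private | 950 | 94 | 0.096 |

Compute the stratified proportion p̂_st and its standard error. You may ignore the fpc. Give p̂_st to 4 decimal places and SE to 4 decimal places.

p̂_st ≈ 0.1879, SE ≈ 0.0393

N = 2250; stratum weights W_h = N_h/N.
p̂_st = Σ W_h p̂_h = (1300·0.255 + 950·0.096)/2250 = 0.18787
V̂(p̂_st) = Σ W_h² p̂_h(1−p̂_h)/(n_h−1):
  stratum Public: (1300/2250)²·0.255·0.745/46 = 0.00137867
  stratum Private: (950/2250)²·0.096·0.904/93 = 0.000166356
V̂(p̂_st) = 0.00154503; SE = √V̂ = 0.0393068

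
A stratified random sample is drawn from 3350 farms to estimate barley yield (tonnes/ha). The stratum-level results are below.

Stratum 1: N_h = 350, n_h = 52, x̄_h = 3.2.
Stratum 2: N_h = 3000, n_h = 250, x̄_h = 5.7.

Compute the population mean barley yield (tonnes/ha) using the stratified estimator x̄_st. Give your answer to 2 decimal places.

N = Σ N_h = 3350. Stratum weights W_h = N_h/N.
x̄_st = (350·3.2 + 3000·5.7) / 3350 = 5.4388

x̄_st ≈ 5.44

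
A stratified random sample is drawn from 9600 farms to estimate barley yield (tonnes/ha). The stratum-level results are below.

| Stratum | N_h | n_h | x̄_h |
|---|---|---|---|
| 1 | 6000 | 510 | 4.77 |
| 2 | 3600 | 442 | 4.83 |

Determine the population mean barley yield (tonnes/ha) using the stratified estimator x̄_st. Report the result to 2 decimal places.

x̄_st ≈ 4.79

N = Σ N_h = 9600. Stratum weights W_h = N_h/N.
x̄_st = (6000·4.77 + 3600·4.83) / 9600 = 4.7925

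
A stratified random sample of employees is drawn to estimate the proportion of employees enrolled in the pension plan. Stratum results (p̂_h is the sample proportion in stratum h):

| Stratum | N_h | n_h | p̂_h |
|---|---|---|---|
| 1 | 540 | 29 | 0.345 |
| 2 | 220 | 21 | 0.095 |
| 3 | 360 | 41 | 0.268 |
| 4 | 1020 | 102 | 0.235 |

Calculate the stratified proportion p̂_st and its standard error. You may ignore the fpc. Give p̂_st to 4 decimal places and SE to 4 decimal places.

p̂_st ≈ 0.2539, SE ≈ 0.0332

N = 2140; stratum weights W_h = N_h/N.
p̂_st = Σ W_h p̂_h = (540·0.345 + 220·0.095 + 360·0.268 + 1020·0.235)/2140 = 0.25392
V̂(p̂_st) = Σ W_h² p̂_h(1−p̂_h)/(n_h−1):
  stratum 1: (540/2140)²·0.345·0.655/28 = 0.000513881
  stratum 2: (220/2140)²·0.095·0.905/20 = 4.54318e-05
  stratum 3: (360/2140)²·0.268·0.732/40 = 0.000138792
  stratum 4: (1020/2140)²·0.235·0.765/101 = 0.000404372
V̂(p̂_st) = 0.00110248; SE = √V̂ = 0.0332036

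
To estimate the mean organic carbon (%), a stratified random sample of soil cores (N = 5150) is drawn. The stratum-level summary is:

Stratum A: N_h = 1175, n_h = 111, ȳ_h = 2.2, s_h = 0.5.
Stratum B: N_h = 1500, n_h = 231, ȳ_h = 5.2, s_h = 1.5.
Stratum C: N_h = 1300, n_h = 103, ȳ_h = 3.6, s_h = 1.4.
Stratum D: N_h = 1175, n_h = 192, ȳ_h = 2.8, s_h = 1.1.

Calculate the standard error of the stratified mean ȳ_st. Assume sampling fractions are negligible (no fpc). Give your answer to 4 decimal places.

SE(ȳ_st) ≈ 0.0498

V̂(ȳ_st) = Σ W_h² s_h²/n_h, with W_h = N_h/N and N = 5150:
  stratum A: (1175/5150)²·0.5²/111 = 0.000117241
  stratum B: (1500/5150)²·1.5²/231 = 0.000826302
  stratum C: (1300/5150)²·1.4²/103 = 0.00121253
  stratum D: (1175/5150)²·1.1²/192 = 0.000328054
V̂(ȳ_st) = 0.00248412
SE(ȳ_st) = √0.00248412 = 0.049841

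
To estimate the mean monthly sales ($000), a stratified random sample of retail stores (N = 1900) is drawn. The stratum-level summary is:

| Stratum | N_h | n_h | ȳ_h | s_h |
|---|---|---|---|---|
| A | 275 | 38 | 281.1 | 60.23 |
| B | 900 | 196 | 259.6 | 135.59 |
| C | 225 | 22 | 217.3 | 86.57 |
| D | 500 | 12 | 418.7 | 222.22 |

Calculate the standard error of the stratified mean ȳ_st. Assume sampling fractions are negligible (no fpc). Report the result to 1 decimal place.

V̂(ȳ_st) = Σ W_h² s_h²/n_h, with W_h = N_h/N and N = 1900:
  stratum A: (275/1900)²·60.23²/38 = 1.99986
  stratum B: (900/1900)²·135.59²/196 = 21.0464
  stratum C: (225/1900)²·86.57²/22 = 4.77716
  stratum D: (500/1900)²·222.22²/12 = 284.982
V̂(ȳ_st) = 312.806
SE(ȳ_st) = √312.806 = 17.6863

SE(ȳ_st) ≈ 17.7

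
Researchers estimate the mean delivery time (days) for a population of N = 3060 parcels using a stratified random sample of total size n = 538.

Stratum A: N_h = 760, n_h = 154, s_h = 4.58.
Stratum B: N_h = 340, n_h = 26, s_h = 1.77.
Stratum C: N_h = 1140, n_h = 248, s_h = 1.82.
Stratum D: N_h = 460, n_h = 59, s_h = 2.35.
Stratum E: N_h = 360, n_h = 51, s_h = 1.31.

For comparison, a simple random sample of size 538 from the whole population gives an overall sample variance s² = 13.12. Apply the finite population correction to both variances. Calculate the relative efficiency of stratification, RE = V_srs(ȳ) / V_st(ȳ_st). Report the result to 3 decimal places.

V̂(ȳ_st) = Σ W_h² (1 − n_h/N_h) s_h²/n_h, with W_h = N_h/N and N = 3060:
  stratum A: (760/3060)²·(1 − 154/760)·4.58²/154 = 0.00669967
  stratum B: (340/3060)²·(1 − 26/340)·1.77²/26 = 0.00137385
  stratum C: (1140/3060)²·(1 − 248/1140)·1.82²/248 = 0.0014505
  stratum D: (460/3060)²·(1 − 59/460)·2.35²/59 = 0.00184392
  stratum E: (360/3060)²·(1 − 51/360)·1.31²/51 = 0.000399752
V_st = 0.0117677
V_srs = (1 − 538/3060)·13.12/538 = 0.020099
Relative efficiency = V_srs / V_st = 0.020099/0.0117677 = 1.7080

RE ≈ 1.708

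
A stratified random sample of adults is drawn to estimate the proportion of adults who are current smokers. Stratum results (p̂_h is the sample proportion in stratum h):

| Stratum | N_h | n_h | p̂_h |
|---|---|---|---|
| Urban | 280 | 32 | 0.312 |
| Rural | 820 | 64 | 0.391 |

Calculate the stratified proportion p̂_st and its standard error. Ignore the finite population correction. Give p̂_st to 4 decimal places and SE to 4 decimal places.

N = 1100; stratum weights W_h = N_h/N.
p̂_st = Σ W_h p̂_h = (280·0.312 + 820·0.391)/1100 = 0.37089
V̂(p̂_st) = Σ W_h² p̂_h(1−p̂_h)/(n_h−1):
  stratum Urban: (280/1100)²·0.312·0.688/31 = 0.000448655
  stratum Rural: (820/1100)²·0.391·0.609/63 = 0.00210037
V̂(p̂_st) = 0.00254902; SE = √V̂ = 0.0504879

p̂_st ≈ 0.3709, SE ≈ 0.0505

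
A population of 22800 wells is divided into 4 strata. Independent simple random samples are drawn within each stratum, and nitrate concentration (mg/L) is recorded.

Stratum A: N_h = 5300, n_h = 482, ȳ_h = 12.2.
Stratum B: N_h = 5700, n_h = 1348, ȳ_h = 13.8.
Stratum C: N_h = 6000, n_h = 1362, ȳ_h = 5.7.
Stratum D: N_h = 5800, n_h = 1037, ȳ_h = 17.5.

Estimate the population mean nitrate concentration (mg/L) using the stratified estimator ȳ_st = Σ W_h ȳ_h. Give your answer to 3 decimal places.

ȳ_st ≈ 12.238

N = Σ N_h = 22800. Stratum weights W_h = N_h/N.
ȳ_st = (5300·12.2 + 5700·13.8 + 6000·5.7 + 5800·17.5) / 22800 = 12.23772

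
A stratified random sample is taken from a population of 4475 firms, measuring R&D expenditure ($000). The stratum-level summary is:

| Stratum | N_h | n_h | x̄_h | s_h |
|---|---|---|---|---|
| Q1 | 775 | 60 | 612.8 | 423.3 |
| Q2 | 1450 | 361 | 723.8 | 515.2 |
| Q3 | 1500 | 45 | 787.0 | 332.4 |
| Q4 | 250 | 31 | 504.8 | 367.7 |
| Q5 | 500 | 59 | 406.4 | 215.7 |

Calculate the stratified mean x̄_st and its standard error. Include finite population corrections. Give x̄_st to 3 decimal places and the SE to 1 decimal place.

x̄_st = Σ W_h x̄_h = (775·612.8 + 1450·723.8 + 1500·787.0 + 250·504.8 + 500·406.4)/4475 = 678.06257
V̂(x̄_st) = Σ W_h² (1 − n_h/N_h) s_h²/n_h, with W_h = N_h/N and N = 4475:
  stratum Q1: (775/4475)²·(1 − 60/775)·423.3²/60 = 82.6356
  stratum Q2: (1450/4475)²·(1 − 361/1450)·515.2²/361 = 57.9768
  stratum Q3: (1500/4475)²·(1 − 45/1500)·332.4²/45 = 267.595
  stratum Q4: (250/4475)²·(1 − 31/250)·367.7²/31 = 11.924
  stratum Q5: (500/4475)²·(1 − 59/500)·215.7²/59 = 8.68302
V̂(x̄_st) = 428.814
SE(x̄_st) = √428.814 = 20.7078

x̄_st ≈ 678.063, SE ≈ 20.7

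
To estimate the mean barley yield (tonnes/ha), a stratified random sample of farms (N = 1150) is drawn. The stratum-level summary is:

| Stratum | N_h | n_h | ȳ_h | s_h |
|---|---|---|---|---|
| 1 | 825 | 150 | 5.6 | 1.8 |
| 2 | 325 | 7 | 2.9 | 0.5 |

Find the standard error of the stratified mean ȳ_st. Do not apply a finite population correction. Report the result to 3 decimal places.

SE(ȳ_st) ≈ 0.118

V̂(ȳ_st) = Σ W_h² s_h²/n_h, with W_h = N_h/N and N = 1150:
  stratum 1: (825/1150)²·1.8²/150 = 0.0111164
  stratum 2: (325/1150)²·0.5²/7 = 0.00285242
V̂(ȳ_st) = 0.0139689
SE(ȳ_st) = √0.0139689 = 0.11819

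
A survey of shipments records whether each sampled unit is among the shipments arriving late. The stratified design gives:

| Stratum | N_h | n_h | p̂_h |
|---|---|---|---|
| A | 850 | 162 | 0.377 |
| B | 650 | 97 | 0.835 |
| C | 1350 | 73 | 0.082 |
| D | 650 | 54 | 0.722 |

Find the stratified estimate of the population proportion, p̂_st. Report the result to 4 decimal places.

N = 3500; stratum weights W_h = N_h/N.
p̂_st = Σ W_h p̂_h = (850·0.377 + 650·0.835 + 1350·0.082 + 650·0.722)/3500 = 0.41234

p̂_st ≈ 0.4123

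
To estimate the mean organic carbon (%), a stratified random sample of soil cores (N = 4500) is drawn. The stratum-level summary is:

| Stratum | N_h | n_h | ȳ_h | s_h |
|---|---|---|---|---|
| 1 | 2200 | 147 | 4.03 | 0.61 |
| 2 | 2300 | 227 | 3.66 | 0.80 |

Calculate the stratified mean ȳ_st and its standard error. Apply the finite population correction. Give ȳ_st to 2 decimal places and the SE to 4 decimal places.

ȳ_st ≈ 3.84, SE ≈ 0.0350

ȳ_st = Σ W_h ȳ_h = (2200·4.03 + 2300·3.66)/4500 = 3.84089
V̂(ȳ_st) = Σ W_h² (1 − n_h/N_h) s_h²/n_h, with W_h = N_h/N and N = 4500:
  stratum 1: (2200/4500)²·(1 − 147/2200)·0.61²/147 = 0.000564584
  stratum 2: (2300/4500)²·(1 − 227/2300)·0.80²/227 = 0.000663829
V̂(ȳ_st) = 0.00122841
SE(ȳ_st) = √0.00122841 = 0.0350487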